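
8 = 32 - 24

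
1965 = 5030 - 3065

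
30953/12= 2579+5/12 = 2579.42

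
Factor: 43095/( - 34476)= - 2^( - 2)*5^1 = - 5/4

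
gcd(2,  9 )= 1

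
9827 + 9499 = 19326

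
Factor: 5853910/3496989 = 2^1 * 3^(  -  1)*5^1 * 23^( - 1)*59^( - 1) * 859^( - 1 )*585391^1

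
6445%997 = 463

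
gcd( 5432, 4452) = 28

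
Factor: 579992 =2^3*7^1*10357^1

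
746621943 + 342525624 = 1089147567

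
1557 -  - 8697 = 10254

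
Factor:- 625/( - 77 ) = 5^4*7^( - 1)*11^( - 1)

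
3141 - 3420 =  - 279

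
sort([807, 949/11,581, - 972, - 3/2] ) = [ - 972, - 3/2,949/11, 581, 807] 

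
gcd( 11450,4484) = 2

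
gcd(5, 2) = 1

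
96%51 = 45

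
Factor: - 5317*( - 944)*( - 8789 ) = -44114170672= - 2^4*11^1*13^1*17^1*47^1* 59^1*409^1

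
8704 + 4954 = 13658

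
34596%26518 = 8078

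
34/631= 34/631 = 0.05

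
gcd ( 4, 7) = 1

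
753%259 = 235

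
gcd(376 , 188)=188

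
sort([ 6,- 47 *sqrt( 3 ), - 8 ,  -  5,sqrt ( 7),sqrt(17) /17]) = [  -  47*sqrt(3 ), - 8, - 5, sqrt(17)/17, sqrt( 7),6 ] 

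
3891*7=27237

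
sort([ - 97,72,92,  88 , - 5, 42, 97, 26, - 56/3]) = [ - 97,-56/3,-5,26, 42,72, 88,92 , 97 ] 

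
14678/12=7339/6 = 1223.17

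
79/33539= 79/33539 = 0.00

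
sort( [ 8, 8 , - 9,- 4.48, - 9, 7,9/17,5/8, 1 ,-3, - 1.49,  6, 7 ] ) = [ - 9, - 9, - 4.48,-3, - 1.49,9/17, 5/8,  1,6,  7 , 7 , 8,8]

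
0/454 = 0 = 0.00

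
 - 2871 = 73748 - 76619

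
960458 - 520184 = 440274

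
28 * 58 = 1624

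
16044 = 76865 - 60821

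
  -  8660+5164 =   -  3496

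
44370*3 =133110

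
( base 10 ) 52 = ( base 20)2c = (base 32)1K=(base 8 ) 64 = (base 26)20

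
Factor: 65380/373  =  2^2 * 5^1 * 7^1*373^( - 1) * 467^1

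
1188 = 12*99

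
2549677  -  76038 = 2473639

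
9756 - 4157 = 5599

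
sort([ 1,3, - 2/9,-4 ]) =[ - 4, - 2/9 , 1, 3 ] 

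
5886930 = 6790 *867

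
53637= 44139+9498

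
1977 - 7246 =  - 5269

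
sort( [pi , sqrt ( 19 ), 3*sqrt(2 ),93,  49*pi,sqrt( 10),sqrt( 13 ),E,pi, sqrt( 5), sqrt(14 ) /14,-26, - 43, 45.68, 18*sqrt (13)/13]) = [-43, - 26,  sqrt(14)/14,sqrt (5) , E,pi,pi, sqrt( 10 ),sqrt( 13 ), 3*sqrt( 2 ), sqrt( 19 ), 18 *sqrt( 13)/13, 45.68,93,49 * pi]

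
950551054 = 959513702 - 8962648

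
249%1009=249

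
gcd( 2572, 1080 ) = 4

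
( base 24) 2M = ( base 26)2I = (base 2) 1000110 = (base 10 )70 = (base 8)106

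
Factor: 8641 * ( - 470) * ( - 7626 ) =30971245020  =  2^2 * 3^1*5^1*31^1*41^1*47^1 * 8641^1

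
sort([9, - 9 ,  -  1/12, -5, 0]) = [-9 , - 5,-1/12 , 0 , 9 ] 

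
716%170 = 36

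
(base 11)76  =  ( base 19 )47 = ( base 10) 83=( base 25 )38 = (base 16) 53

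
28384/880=1774/55 = 32.25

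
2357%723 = 188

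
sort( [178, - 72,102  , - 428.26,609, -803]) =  [ - 803,-428.26,-72, 102,178, 609] 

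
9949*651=6476799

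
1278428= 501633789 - 500355361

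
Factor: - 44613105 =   -  3^1*5^1 * 47^1*63281^1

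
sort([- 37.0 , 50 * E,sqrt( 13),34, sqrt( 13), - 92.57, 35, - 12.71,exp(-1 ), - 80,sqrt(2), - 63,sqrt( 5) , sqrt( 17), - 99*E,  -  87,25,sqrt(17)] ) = [ - 99*E, - 92.57,-87, - 80, - 63, - 37.0,  -  12.71,exp( - 1),sqrt(2 ), sqrt( 5), sqrt( 13),sqrt( 13 ), sqrt( 17 ),sqrt( 17), 25,  34,  35,  50 *E ] 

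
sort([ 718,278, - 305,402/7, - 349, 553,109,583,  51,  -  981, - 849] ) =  [-981, - 849, - 349,-305, 51,  402/7,109, 278, 553, 583,718] 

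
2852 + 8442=11294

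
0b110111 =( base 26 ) 23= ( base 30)1p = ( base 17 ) 34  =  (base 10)55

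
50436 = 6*8406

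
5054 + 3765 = 8819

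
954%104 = 18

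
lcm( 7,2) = 14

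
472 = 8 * 59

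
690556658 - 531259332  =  159297326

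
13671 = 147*93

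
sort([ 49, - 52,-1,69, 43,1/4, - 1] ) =[ - 52, - 1, - 1,1/4 , 43, 49,69] 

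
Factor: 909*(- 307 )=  - 279063 = - 3^2*101^1 * 307^1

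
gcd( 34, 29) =1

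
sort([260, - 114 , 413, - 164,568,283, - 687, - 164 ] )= [ - 687, - 164, - 164, - 114, 260, 283,413 , 568]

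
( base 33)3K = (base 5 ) 434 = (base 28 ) 47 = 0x77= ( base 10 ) 119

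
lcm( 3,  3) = 3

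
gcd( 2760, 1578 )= 6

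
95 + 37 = 132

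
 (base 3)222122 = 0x2CF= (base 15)32e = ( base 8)1317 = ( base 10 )719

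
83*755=62665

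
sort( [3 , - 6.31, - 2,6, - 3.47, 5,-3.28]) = [ - 6.31, - 3.47,  -  3.28 , - 2,3, 5, 6]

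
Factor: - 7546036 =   -  2^2*1886509^1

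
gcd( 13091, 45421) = 53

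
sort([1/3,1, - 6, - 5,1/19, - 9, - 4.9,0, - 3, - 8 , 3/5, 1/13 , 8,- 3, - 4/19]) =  [-9, - 8, - 6, - 5, - 4.9, - 3 , - 3, - 4/19 , 0 , 1/19, 1/13,1/3, 3/5,1,8] 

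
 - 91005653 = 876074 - 91881727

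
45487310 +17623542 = 63110852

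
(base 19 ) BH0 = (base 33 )3v4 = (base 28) 5da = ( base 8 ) 10306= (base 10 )4294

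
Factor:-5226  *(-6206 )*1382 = 2^3*3^1*13^1*29^1*67^1  *  107^1*691^1 = 44821792392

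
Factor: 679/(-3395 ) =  - 1/5=- 5^(- 1 )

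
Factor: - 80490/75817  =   - 2^1*3^1 * 5^1 * 7^( - 1 )*2683^1*10831^ ( - 1 )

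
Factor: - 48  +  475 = 427 =7^1*61^1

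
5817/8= 727 + 1/8 =727.12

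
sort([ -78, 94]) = [ - 78,94]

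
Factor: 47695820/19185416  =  2^( - 1 ) * 5^1 * 317^1*7523^1*2398177^( - 1 ) = 11923955/4796354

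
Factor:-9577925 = -5^2 *7^1*229^1*239^1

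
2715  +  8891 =11606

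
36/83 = 36/83 = 0.43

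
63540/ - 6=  - 10590  +  0/1 = - 10590.00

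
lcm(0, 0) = 0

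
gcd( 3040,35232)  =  32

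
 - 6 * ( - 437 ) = 2622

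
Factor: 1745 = 5^1* 349^1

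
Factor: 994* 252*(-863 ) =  - 2^3*3^2*7^2* 71^1*863^1 = -  216171144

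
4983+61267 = 66250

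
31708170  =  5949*5330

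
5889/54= 109 + 1/18 = 109.06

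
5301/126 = 589/14 = 42.07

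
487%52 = 19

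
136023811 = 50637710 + 85386101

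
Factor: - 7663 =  - 79^1* 97^1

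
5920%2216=1488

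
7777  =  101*77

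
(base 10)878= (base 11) 729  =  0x36e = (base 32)re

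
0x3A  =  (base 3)2011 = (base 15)3d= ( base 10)58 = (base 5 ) 213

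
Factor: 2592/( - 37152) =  - 3^1*43^ (-1 ) = - 3/43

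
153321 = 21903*7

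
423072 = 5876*72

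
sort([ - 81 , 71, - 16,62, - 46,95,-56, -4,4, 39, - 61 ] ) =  [-81, - 61,-56,- 46,-16, -4, 4, 39,62,71, 95] 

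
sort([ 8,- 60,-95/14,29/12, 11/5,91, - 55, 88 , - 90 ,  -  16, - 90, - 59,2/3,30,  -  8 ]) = [-90, - 90,- 60, -59 ,  -  55, - 16, - 8, - 95/14, 2/3,11/5 , 29/12,8,30 , 88,91] 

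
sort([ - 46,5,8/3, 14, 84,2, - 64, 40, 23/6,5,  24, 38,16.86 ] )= [ -64, - 46,2  ,  8/3,23/6, 5, 5, 14 , 16.86,  24 , 38,40, 84 ] 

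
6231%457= 290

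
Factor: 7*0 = 0^1 = 0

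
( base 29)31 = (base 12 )74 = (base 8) 130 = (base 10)88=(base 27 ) 37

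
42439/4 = 42439/4 = 10609.75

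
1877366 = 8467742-6590376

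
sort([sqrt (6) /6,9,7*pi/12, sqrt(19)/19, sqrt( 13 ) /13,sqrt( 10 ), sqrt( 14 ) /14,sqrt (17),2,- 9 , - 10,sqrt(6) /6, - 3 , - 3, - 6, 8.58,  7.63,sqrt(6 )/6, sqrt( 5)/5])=[- 10, - 9, - 6 ,-3, - 3, sqrt(19)/19,sqrt( 14)/14, sqrt( 13)/13,sqrt( 6) /6,sqrt(6)/6,  sqrt(6 ) /6,sqrt( 5)/5,7*pi/12,2, sqrt( 10 ), sqrt( 17), 7.63, 8.58,9]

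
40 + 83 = 123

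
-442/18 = -221/9=- 24.56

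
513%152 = 57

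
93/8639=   93/8639 = 0.01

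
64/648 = 8/81=0.10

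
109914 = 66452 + 43462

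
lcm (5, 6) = 30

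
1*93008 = 93008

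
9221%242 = 25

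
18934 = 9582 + 9352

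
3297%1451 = 395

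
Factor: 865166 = 2^1*101^1* 4283^1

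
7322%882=266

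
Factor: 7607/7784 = 2^ ( - 3 ) * 7^ (-1)*139^( - 1 )*7607^1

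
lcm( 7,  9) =63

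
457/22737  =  457/22737  =  0.02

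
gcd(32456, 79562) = 2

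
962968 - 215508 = 747460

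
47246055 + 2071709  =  49317764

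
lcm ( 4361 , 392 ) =34888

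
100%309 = 100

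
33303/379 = 87 + 330/379 =87.87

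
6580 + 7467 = 14047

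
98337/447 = 219 + 148/149 = 219.99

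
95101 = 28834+66267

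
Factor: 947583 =3^2*7^1*13^2*89^1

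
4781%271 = 174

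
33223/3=11074 + 1/3= 11074.33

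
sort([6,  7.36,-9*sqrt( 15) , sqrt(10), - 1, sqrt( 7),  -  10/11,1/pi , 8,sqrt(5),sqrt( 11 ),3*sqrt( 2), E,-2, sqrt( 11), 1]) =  [- 9*sqrt( 15) ,- 2, - 1,-10/11, 1/pi, 1 , sqrt(5 ), sqrt (7 ), E,sqrt( 10), sqrt (11), sqrt ( 11 ) , 3*sqrt(2),6,7.36 , 8 ] 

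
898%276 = 70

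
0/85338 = 0 = 0.00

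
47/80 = 47/80 = 0.59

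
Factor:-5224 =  - 2^3*653^1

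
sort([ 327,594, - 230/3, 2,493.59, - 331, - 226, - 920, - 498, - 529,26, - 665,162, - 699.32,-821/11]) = [ - 920, - 699.32, - 665, - 529, - 498, - 331, - 226, - 230/3,  -  821/11,2,26,162,327, 493.59,594 ]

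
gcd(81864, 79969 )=379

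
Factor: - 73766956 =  - 2^2*2411^1*7649^1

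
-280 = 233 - 513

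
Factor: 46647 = 3^2 * 71^1*73^1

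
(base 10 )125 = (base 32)3t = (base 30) 45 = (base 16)7d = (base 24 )55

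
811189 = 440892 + 370297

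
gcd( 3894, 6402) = 66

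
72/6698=36/3349 = 0.01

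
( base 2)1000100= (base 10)68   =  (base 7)125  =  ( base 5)233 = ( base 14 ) 4c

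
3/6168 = 1/2056 = 0.00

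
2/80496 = 1/40248 = 0.00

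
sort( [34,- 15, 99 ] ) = [ - 15,34,99]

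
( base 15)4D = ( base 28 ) 2H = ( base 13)58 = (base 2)1001001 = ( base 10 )73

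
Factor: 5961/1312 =2^( - 5)*3^1*41^( - 1)*1987^1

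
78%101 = 78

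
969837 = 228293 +741544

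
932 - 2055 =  - 1123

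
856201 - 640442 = 215759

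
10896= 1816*6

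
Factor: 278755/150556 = 985/532 = 2^( - 2 )*5^1*7^( - 1)*19^(-1 ) * 197^1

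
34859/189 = 34859/189 =184.44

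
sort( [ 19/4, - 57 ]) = [ - 57,19/4 ]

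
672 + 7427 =8099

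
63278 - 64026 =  - 748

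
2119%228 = 67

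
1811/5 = 1811/5  =  362.20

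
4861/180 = 4861/180 = 27.01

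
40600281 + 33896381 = 74496662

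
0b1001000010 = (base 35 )GI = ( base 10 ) 578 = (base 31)ik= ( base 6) 2402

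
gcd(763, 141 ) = 1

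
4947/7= 4947/7= 706.71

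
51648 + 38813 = 90461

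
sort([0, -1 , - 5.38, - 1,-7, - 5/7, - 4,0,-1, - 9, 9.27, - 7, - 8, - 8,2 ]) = [ - 9, - 8,- 8, - 7, - 7, - 5.38, - 4, - 1,- 1, - 1, - 5/7, 0 , 0, 2 , 9.27] 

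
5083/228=5083/228= 22.29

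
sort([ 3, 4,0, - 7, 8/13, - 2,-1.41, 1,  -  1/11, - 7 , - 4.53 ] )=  [ - 7,  -  7,-4.53 ,- 2, - 1.41, -1/11,  0, 8/13, 1  ,  3, 4 ]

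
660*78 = 51480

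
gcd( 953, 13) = 1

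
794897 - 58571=736326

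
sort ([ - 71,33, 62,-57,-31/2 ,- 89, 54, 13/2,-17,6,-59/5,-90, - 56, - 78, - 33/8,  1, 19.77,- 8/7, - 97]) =[ - 97, - 90, - 89,-78, - 71, - 57, - 56,-17,-31/2,-59/5, - 33/8,- 8/7, 1,6, 13/2, 19.77 , 33,54,62]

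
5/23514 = 5/23514 = 0.00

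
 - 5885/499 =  - 12  +  103/499 = -11.79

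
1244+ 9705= 10949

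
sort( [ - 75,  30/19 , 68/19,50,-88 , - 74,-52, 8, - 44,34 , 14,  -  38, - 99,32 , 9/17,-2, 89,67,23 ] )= [ - 99 ,-88,-75, - 74, - 52, - 44 ,-38, - 2,9/17 , 30/19,68/19, 8, 14,  23, 32 , 34, 50,  67, 89]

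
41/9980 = 41/9980 =0.00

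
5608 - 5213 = 395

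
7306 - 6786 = 520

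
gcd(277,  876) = 1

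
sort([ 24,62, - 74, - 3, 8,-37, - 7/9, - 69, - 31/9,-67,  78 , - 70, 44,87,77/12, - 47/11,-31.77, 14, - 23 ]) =[-74, - 70  , - 69, - 67, - 37, - 31.77, - 23,-47/11 ,-31/9,- 3,-7/9, 77/12, 8,  14,24,44,62,78 , 87]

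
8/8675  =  8/8675 = 0.00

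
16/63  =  16/63 = 0.25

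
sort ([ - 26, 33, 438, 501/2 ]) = [ - 26,33,501/2,438 ]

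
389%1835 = 389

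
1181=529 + 652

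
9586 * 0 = 0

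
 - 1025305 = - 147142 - 878163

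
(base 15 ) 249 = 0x207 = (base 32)g7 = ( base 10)519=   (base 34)F9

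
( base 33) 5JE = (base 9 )8312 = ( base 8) 13706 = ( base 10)6086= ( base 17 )1410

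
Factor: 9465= 3^1*5^1*631^1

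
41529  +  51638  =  93167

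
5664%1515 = 1119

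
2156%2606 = 2156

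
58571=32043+26528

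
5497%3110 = 2387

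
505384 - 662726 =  - 157342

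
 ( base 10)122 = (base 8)172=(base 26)4I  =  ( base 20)62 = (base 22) 5c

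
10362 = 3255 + 7107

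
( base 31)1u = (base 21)2j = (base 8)75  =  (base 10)61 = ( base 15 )41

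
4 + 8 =12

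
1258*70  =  88060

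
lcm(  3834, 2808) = 199368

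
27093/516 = 9031/172 = 52.51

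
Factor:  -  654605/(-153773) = 5^1 * 7^1*59^1*317^1*367^( - 1)*419^(- 1)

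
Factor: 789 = 3^1* 263^1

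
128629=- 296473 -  - 425102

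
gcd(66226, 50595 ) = 1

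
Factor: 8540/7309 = 2^2 * 5^1 *7^1*61^1*7309^(-1)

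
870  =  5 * 174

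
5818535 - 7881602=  - 2063067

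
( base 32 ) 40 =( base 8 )200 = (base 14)92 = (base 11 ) 107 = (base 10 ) 128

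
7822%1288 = 94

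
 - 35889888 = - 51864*692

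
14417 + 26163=40580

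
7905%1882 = 377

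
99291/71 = 99291/71 = 1398.46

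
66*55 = 3630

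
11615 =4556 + 7059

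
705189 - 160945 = 544244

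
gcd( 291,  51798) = 291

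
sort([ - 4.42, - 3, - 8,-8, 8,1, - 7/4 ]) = [ - 8,-8, - 4.42, - 3, - 7/4,1,8 ]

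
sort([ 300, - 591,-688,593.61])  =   [ -688,-591, 300,593.61]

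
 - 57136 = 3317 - 60453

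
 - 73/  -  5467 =73/5467 = 0.01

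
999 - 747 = 252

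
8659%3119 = 2421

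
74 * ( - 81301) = - 6016274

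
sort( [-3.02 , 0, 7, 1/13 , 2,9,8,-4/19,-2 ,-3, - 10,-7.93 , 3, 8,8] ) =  [ - 10,-7.93, - 3.02,-3, - 2, - 4/19, 0,  1/13, 2, 3,7,8,8, 8,9]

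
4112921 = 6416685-2303764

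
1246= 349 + 897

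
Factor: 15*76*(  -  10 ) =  - 2^3*3^1*5^2*19^1= -11400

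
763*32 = 24416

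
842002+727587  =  1569589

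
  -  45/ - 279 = 5/31 = 0.16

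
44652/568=11163/142 = 78.61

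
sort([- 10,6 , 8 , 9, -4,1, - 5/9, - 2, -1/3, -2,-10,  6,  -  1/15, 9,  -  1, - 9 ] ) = [-10,-10 , - 9, - 4, - 2,-2,-1, - 5/9, - 1/3,-1/15,1,6,6, 8 , 9, 9 ] 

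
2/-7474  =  -1 + 3736/3737=-0.00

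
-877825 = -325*2701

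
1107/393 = 369/131  =  2.82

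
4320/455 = 864/91 = 9.49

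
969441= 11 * 88131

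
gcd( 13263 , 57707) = 1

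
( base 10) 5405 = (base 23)A50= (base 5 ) 133110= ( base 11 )4074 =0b1010100011101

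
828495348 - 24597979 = 803897369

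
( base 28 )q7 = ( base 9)1006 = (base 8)1337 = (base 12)513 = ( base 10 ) 735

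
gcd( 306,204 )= 102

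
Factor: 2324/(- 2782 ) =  - 2^1*7^1*13^(-1 )*83^1*107^(  -  1 ) = - 1162/1391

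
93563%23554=22901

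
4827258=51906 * 93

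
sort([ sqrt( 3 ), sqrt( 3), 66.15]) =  [sqrt( 3),sqrt (3), 66.15] 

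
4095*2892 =11842740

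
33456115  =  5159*6485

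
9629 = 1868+7761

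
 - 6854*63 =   -  431802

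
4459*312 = 1391208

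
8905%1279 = 1231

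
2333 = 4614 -2281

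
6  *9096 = 54576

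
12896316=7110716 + 5785600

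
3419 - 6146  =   - 2727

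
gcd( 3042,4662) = 18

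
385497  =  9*42833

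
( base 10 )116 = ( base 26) 4c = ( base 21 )5b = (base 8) 164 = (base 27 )48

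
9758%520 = 398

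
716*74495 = 53338420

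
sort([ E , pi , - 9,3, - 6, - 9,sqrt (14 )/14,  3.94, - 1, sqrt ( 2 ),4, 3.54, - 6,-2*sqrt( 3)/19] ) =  [ - 9, - 9, -6, - 6, - 1, - 2*sqrt( 3)/19,sqrt( 14 )/14, sqrt( 2), E,3,pi, 3.54,3.94, 4]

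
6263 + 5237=11500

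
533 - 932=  - 399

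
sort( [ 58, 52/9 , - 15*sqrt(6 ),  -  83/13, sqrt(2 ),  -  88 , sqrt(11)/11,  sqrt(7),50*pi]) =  [ - 88,-15*sqrt(6 ), - 83/13 , sqrt(11)/11 , sqrt(2),sqrt(7 ),52/9 , 58 , 50*pi ] 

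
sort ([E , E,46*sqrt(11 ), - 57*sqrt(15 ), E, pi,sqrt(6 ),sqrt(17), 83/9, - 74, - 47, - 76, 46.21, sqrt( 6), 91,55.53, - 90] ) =[- 57*sqrt ( 15),-90, - 76,-74,  -  47, sqrt(6) , sqrt(6),E  ,  E,E, pi, sqrt( 17), 83/9,  46.21, 55.53,91,46 * sqrt ( 11)] 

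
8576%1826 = 1272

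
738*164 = 121032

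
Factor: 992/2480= 2/5= 2^1* 5^( - 1) 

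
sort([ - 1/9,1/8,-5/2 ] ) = [- 5/2 , - 1/9, 1/8 ] 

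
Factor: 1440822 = 2^1*3^1 * 41^1*5857^1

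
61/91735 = 61/91735  =  0.00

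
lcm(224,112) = 224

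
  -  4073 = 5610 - 9683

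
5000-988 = 4012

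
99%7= 1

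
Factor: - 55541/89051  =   -55541^1*89051^( - 1)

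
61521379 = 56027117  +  5494262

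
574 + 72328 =72902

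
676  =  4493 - 3817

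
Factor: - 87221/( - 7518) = 2^( - 1)*3^( - 1)*7^( - 1 )  *  179^( - 1)*87221^1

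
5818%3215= 2603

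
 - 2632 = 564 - 3196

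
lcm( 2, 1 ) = 2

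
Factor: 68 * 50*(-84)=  -285600 = -  2^5*3^1*5^2*7^1 * 17^1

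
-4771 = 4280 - 9051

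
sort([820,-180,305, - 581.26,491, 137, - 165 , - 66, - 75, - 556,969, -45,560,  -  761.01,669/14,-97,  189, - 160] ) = [ -761.01,-581.26,  -  556, - 180, -165, - 160, - 97,-75, - 66, - 45, 669/14,137,  189, 305,491,560,820, 969]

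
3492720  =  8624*405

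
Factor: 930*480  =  446400 = 2^6 *3^2 * 5^2*31^1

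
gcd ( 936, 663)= 39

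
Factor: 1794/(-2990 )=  - 3^1* 5^( - 1) = - 3/5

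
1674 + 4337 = 6011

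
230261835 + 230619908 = 460881743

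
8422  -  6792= 1630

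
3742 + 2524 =6266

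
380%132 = 116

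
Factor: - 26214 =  - 2^1*3^1*17^1*257^1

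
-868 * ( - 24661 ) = 21405748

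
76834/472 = 38417/236 = 162.78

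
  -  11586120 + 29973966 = 18387846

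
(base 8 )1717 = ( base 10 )975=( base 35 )ru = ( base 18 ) 303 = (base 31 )10E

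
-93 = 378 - 471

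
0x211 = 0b1000010001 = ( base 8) 1021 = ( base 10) 529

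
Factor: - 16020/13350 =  - 2^1 * 3^1*5^ (-1) = - 6/5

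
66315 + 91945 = 158260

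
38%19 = 0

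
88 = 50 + 38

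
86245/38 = 86245/38= 2269.61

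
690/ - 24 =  - 115/4 = -28.75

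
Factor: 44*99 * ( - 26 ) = -113256= -  2^3* 3^2*11^2*13^1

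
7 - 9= -2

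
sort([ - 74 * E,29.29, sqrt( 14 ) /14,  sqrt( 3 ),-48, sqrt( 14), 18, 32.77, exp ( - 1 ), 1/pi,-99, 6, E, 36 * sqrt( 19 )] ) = [ - 74 * E, - 99, - 48, sqrt(14 )/14,  1/pi,  exp(-1), sqrt( 3 ), E , sqrt(14), 6, 18, 29.29, 32.77, 36 * sqrt( 19 )]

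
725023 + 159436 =884459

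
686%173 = 167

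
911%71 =59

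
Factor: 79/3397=1/43 = 43^( - 1 )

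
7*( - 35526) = - 248682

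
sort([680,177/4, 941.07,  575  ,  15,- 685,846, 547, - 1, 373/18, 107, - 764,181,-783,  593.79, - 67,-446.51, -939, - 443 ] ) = [ - 939, - 783,  -  764, - 685,-446.51, - 443, - 67 , -1, 15,373/18,177/4, 107,181,547, 575,593.79, 680, 846, 941.07] 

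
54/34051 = 54/34051 = 0.00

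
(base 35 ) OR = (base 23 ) 1eg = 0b1101100011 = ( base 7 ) 2346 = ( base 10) 867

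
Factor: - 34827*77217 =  - 2689236459 = -3^2*7^1*13^1*19^1*47^1*3677^1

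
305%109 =87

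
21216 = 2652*8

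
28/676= 7/169 = 0.04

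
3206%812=770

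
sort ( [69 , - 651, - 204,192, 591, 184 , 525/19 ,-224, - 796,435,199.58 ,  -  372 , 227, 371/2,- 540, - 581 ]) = [-796, - 651, - 581 , - 540,  -  372, - 224 , - 204,525/19,69,184,371/2 , 192,  199.58, 227,435 , 591]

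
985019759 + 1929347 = 986949106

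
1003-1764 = -761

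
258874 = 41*6314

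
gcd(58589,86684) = 1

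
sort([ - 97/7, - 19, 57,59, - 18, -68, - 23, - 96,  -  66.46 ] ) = [ -96,-68, - 66.46, -23 , - 19, - 18,  -  97/7, 57,59] 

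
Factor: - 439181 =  -389^1*1129^1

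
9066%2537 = 1455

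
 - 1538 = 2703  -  4241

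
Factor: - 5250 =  - 2^1*3^1* 5^3*7^1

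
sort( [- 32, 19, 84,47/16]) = [ - 32,47/16 , 19,84]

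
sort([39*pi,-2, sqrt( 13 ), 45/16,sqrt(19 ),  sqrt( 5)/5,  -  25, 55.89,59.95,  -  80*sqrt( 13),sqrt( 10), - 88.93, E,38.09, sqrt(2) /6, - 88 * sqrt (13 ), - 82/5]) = [ - 88*sqrt( 13 ), - 80*sqrt(13), - 88.93, - 25, - 82/5 , - 2, sqrt( 2) /6,sqrt( 5)/5, E,45/16, sqrt(10),  sqrt(13), sqrt( 19), 38.09 , 55.89,59.95, 39 * pi ]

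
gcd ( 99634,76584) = 2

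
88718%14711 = 452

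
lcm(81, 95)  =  7695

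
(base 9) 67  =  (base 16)3D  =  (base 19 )34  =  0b111101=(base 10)61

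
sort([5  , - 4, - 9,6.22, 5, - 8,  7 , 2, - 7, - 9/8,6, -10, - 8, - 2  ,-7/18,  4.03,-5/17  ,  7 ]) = [ - 10,  -  9,-8,  -  8 ,-7 ,  -  4, - 2,-9/8, - 7/18, -5/17,2,4.03, 5,5,6, 6.22, 7 , 7] 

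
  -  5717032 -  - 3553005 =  - 2164027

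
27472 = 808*34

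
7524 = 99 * 76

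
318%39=6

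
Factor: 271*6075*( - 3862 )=  -  2^1*3^5*5^2 * 271^1*1931^1 =-  6358107150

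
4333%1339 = 316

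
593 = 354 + 239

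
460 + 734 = 1194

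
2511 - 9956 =- 7445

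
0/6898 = 0 = 0.00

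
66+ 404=470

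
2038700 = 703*2900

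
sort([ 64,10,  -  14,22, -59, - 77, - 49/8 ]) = [ - 77 , - 59 , - 14, - 49/8,10,22, 64]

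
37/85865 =37/85865 =0.00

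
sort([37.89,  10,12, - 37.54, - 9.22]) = [-37.54, - 9.22,10 , 12 , 37.89] 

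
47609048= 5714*8332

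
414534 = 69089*6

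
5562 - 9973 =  - 4411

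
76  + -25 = 51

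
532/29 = 532/29 = 18.34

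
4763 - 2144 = 2619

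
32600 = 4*8150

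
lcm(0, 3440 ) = 0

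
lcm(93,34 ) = 3162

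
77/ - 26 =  - 3 + 1/26 = - 2.96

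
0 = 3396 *0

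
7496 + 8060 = 15556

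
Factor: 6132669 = 3^1 * 353^1*5791^1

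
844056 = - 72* (  -  11723) 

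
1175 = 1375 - 200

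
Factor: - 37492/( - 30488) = 91/74 = 2^( - 1)*7^1 * 13^1 * 37^(-1 ) 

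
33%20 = 13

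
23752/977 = 24 + 304/977 = 24.31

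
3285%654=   15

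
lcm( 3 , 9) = 9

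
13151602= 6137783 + 7013819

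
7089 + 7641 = 14730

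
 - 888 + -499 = - 1387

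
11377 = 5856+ 5521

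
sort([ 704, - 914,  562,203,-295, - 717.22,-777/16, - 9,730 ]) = [ - 914,- 717.22, - 295, - 777/16, - 9,203,562,704,730 ] 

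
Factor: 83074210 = 2^1*5^1*113^1*73517^1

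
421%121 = 58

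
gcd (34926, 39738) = 6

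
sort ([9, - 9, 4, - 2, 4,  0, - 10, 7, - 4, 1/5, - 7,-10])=[-10, - 10, - 9, - 7, - 4, - 2 , 0,1/5, 4,4,7, 9 ] 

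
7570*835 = 6320950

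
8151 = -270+8421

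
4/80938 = 2/40469 =0.00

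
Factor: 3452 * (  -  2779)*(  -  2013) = 2^2*3^1*7^1 * 11^1 * 61^1*397^1 * 863^1=19310926404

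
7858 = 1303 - - 6555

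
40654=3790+36864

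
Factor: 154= 2^1 * 7^1 * 11^1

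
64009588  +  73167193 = 137176781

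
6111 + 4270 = 10381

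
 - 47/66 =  - 47/66 = -  0.71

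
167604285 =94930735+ 72673550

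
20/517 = 20/517=0.04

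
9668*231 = 2233308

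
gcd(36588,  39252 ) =12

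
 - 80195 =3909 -84104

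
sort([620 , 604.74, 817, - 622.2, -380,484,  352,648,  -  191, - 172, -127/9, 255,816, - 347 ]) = [ - 622.2, - 380, - 347, - 191, - 172,-127/9,  255, 352, 484, 604.74, 620,648,816,817]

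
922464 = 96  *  9609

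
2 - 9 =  - 7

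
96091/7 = 96091/7= 13727.29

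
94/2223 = 94/2223  =  0.04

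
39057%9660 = 417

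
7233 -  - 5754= 12987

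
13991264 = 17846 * 784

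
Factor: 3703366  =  2^1 * 19^1 * 41^1*2377^1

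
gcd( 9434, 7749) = 1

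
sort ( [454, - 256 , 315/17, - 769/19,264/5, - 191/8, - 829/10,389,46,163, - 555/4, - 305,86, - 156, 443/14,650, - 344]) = [-344, - 305,-256,  -  156,-555/4 , - 829/10,  -  769/19, - 191/8, 315/17,  443/14,46 , 264/5,86,163, 389,454, 650 ]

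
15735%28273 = 15735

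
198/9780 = 33/1630 = 0.02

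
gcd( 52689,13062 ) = 21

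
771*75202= 57980742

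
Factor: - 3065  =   - 5^1*613^1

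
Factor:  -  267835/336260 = - 2^(-2)*43^ (-1 )*137^1 = -  137/172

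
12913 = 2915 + 9998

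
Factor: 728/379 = 2^3 *7^1 *13^1*379^( - 1 ) 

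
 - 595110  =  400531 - 995641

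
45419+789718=835137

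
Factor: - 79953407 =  - 79953407^1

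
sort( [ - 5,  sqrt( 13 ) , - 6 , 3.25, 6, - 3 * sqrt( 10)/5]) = [ - 6, - 5, - 3 * sqrt( 10 ) /5,3.25,sqrt(13 ), 6 ]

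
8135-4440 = 3695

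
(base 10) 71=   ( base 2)1000111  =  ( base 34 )23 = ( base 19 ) 3E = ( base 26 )2j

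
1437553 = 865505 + 572048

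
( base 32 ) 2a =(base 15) 4e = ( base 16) 4a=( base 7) 134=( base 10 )74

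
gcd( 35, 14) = 7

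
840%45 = 30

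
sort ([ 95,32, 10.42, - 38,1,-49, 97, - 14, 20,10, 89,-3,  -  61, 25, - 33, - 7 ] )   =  [ - 61, - 49, - 38, - 33,- 14,-7, - 3,1, 10,10.42,  20, 25, 32, 89 , 95, 97] 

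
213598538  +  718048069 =931646607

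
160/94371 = 160/94371 = 0.00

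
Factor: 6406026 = 2^1*3^1*11^1*31^2*101^1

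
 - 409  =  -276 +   -  133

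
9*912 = 8208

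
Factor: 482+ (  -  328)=2^1*7^1 * 11^1  =  154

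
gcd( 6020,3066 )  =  14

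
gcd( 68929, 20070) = 1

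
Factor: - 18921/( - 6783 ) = 53/19  =  19^( - 1)*53^1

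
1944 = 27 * 72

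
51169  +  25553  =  76722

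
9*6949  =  62541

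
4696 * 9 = 42264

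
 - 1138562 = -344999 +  - 793563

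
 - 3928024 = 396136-4324160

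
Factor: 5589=3^5 *23^1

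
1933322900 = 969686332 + 963636568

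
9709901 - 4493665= 5216236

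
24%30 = 24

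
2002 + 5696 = 7698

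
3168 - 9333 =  - 6165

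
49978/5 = 49978/5 =9995.60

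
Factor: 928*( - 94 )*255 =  - 2^6*3^1*5^1*17^1*29^1 *47^1 = - 22244160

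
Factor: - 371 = - 7^1 * 53^1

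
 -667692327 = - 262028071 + -405664256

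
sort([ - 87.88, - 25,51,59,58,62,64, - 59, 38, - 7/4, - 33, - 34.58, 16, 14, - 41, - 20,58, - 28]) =[ - 87.88, - 59, - 41, - 34.58,-33, - 28, - 25,  -  20,  -  7/4, 14, 16,38, 51,58, 58,59,62, 64]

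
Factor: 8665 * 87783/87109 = 3^1*5^1*11^( - 1)*29^1*1009^1*1733^1*7919^(  -  1) = 760639695/87109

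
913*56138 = 51253994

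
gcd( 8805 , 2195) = 5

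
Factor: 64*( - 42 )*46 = -123648 = - 2^8*3^1*7^1* 23^1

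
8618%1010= 538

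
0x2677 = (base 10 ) 9847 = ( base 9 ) 14451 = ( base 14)3835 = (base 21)116J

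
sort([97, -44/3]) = [ - 44/3,97]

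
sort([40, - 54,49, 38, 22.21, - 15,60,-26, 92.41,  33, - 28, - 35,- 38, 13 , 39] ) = [ - 54,- 38,- 35,-28, - 26, - 15 , 13,22.21, 33,38,39, 40,49,  60, 92.41] 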